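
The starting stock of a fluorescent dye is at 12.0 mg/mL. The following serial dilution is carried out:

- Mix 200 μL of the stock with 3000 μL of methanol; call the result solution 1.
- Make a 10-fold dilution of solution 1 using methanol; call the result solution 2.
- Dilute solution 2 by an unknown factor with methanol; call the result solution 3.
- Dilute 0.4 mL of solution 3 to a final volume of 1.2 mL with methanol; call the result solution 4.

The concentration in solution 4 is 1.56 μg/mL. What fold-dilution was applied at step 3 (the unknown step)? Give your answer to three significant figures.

Step 1: 200 μL + 3000 μL = 3200 μL total → factor 3200/200 = 16
Step 2: 10-fold → factor 10
Step 3: unknown factor x
Step 4: 0.4 mL brought to 1.2 mL → factor 1.2/0.4 = 3
Product of known-step factors = 480
Overall factor = 12.0 mg/mL / (1.56 μg/mL) = 7692.3
x = 7692.3 / 480 = 16.0

16.0-fold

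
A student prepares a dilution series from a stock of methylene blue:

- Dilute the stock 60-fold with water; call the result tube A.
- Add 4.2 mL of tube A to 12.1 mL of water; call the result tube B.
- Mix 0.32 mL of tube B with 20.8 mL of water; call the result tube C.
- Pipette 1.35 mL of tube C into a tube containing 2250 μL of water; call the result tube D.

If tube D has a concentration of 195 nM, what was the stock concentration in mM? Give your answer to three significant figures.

7.99 mM

Step 1: 60-fold → factor 60
Step 2: 4.2 mL + 12.1 mL = 16.3 mL total → factor 16.3/4.2 = 3.881
Step 3: 0.32 mL + 20.8 mL = 21.12 mL total → factor 21.12/0.32 = 66
Step 4: 1.35 mL + 2250 μL = 3.6 mL total → factor 3.6/1.35 = 2.6667
Overall dilution factor = 60 × 3.881 × 66 × 2.6667 = 40983
Stock = 195 nM × 40983 = 7.992 × 10^6 nM = 7.99 mM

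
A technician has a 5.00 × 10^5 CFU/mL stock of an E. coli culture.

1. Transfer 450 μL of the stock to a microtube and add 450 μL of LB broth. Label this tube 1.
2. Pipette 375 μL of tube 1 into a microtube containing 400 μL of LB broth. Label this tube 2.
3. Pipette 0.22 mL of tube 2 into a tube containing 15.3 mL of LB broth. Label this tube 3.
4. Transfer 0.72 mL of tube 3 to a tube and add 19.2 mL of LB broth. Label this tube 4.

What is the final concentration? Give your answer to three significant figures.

Step 1: 450 μL + 450 μL = 900 μL total → factor 900/450 = 2
Step 2: 375 μL + 400 μL = 775 μL total → factor 775/375 = 2.0667
Step 3: 0.22 mL + 15.3 mL = 15.52 mL total → factor 15.52/0.22 = 70.545
Step 4: 0.72 mL + 19.2 mL = 19.92 mL total → factor 19.92/0.72 = 27.667
Overall dilution factor = 2 × 2.0667 × 70.545 × 27.667 = 8067.3
Final = 5.00 × 10^5 CFU/mL / 8067.3 = 62.0 CFU/mL

62.0 CFU/mL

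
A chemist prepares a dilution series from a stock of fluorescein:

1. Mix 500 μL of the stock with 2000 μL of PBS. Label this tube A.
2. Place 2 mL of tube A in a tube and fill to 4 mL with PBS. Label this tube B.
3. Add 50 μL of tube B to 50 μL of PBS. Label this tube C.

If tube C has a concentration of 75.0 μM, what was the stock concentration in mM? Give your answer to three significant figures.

Step 1: 500 μL + 2000 μL = 2500 μL total → factor 2500/500 = 5
Step 2: 2 mL brought to 4 mL → factor 4/2 = 2
Step 3: 50 μL + 50 μL = 100 μL total → factor 100/50 = 2
Overall dilution factor = 5 × 2 × 2 = 20
Stock = 75.0 μM × 20 = 1500 μM = 1.50 mM

1.50 mM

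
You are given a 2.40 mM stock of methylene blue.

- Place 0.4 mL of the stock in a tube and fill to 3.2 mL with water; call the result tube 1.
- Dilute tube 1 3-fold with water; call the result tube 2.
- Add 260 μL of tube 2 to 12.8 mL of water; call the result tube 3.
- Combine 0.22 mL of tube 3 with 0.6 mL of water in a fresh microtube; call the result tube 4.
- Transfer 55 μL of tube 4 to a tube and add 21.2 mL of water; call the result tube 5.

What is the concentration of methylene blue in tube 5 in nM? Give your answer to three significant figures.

1.38 nM

Step 1: 0.4 mL brought to 3.2 mL → factor 3.2/0.4 = 8
Step 2: 3-fold → factor 3
Step 3: 260 μL + 12.8 mL = 13060 μL total → factor 13060/260 = 50.231
Step 4: 0.22 mL + 0.6 mL = 0.82 mL total → factor 0.82/0.22 = 3.7273
Step 5: 55 μL + 21.2 mL = 21255 μL total → factor 21255/55 = 386.45
Overall dilution factor = 8 × 3 × 50.231 × 3.7273 × 386.45 = 1.7365 × 10^6
Final = 2.40 mM / 1.7365 × 10^6 = 1.382 × 10^-6 mM = 1.38 nM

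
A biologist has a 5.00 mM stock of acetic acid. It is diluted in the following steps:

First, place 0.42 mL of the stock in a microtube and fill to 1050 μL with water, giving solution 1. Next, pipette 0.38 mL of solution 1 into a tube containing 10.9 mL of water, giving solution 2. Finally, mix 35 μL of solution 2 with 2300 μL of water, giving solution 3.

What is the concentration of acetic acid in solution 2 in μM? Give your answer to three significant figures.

67.4 μM

Step 1: 0.42 mL brought to 1050 μL → factor 1.05/0.42 = 2.5
Step 2: 0.38 mL + 10.9 mL = 11.28 mL total → factor 11.28/0.38 = 29.684
Dilution factor through solution 2 = 2.5 × 29.684 = 74.211
[solution 2] = 5.00 mM / 74.211 = 0.06738 mM = 67.4 μM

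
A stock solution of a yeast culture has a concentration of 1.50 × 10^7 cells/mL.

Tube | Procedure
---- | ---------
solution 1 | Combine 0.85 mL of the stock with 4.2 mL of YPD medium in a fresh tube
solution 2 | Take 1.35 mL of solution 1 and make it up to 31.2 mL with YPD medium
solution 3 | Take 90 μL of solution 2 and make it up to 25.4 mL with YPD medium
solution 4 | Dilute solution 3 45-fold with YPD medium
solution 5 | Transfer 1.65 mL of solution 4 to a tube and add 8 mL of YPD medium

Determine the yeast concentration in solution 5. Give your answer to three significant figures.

Step 1: 0.85 mL + 4.2 mL = 5.05 mL total → factor 5.05/0.85 = 5.9412
Step 2: 1.35 mL brought to 31.2 mL → factor 31.2/1.35 = 23.111
Step 3: 90 μL brought to 25.4 mL → factor 25400/90 = 282.22
Step 4: 45-fold → factor 45
Step 5: 1.65 mL + 8 mL = 9.65 mL total → factor 9.65/1.65 = 5.8485
Overall dilution factor = 5.9412 × 23.111 × 282.22 × 45 × 5.8485 = 1.0199 × 10^7
Final = 1.50 × 10^7 cells/mL / 1.0199 × 10^7 = 1.47 cells/mL

1.47 cells/mL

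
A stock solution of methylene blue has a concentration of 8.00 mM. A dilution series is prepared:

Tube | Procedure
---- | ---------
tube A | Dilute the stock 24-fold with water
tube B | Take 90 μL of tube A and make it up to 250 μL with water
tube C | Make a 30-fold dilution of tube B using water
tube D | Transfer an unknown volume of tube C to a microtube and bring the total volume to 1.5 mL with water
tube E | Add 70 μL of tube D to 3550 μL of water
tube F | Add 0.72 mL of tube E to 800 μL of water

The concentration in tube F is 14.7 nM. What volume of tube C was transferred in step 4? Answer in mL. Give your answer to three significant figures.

0.602 mL

Step 1: 24-fold → factor 24
Step 2: 90 μL brought to 250 μL → factor 250/90 = 2.7778
Step 3: 30-fold → factor 30
Step 4: v brought to 1.5 mL → factor = 1.5 mL/v
Step 5: 70 μL + 3550 μL = 3620 μL total → factor 3620/70 = 51.714
Step 6: 0.72 mL + 800 μL = 1.52 mL total → factor 1.52/0.72 = 2.1111
Product of known-step factors = 2.1835 × 10^5
Overall factor = 8.00 mM / (14.7 nM) = 5.4422 × 10^5
Step-4 factor = 5.4422 × 10^5 / 2.1835 × 10^5 = 2.4924
v = 1.5 mL / 2.4924 = 0.602 mL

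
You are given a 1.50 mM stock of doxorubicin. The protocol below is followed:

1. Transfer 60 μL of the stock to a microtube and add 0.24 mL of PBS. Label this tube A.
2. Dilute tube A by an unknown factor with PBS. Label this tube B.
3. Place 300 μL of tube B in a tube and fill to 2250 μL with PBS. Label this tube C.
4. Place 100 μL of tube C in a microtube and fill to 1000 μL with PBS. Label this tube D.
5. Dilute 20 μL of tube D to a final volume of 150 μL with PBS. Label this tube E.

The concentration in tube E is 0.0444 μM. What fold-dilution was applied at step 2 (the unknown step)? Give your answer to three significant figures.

Step 1: 60 μL + 0.24 mL = 300 μL total → factor 300/60 = 5
Step 2: unknown factor x
Step 3: 300 μL brought to 2250 μL → factor 2250/300 = 7.5
Step 4: 100 μL brought to 1000 μL → factor 1000/100 = 10
Step 5: 20 μL brought to 150 μL → factor 150/20 = 7.5
Product of known-step factors = 2812.5
Overall factor = 1.50 mM / (0.0444 μM) = 33784
x = 33784 / 2812.5 = 12.0

12.0-fold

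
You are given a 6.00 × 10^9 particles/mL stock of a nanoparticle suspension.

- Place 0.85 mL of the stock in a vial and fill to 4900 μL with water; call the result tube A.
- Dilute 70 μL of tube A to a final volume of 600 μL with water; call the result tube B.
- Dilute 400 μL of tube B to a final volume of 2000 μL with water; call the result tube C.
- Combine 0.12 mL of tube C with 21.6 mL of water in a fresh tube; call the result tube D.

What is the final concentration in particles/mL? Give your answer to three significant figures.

1.34 × 10^5 particles/mL

Step 1: 0.85 mL brought to 4900 μL → factor 4.9/0.85 = 5.7647
Step 2: 70 μL brought to 600 μL → factor 600/70 = 8.5714
Step 3: 400 μL brought to 2000 μL → factor 2000/400 = 5
Step 4: 0.12 mL + 21.6 mL = 21.72 mL total → factor 21.72/0.12 = 181
Overall dilution factor = 5.7647 × 8.5714 × 5 × 181 = 44718
Final = 6.00 × 10^9 particles/mL / 44718 = 1.34 × 10^5 particles/mL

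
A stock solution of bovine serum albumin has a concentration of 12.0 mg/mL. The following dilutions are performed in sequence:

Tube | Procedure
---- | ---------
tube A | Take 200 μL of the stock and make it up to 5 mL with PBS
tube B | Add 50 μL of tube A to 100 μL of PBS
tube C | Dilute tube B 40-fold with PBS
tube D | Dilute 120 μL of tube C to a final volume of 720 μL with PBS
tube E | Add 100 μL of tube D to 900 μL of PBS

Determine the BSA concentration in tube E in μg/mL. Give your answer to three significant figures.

0.0667 μg/mL

Step 1: 200 μL brought to 5 mL → factor 5000/200 = 25
Step 2: 50 μL + 100 μL = 150 μL total → factor 150/50 = 3
Step 3: 40-fold → factor 40
Step 4: 120 μL brought to 720 μL → factor 720/120 = 6
Step 5: 100 μL + 900 μL = 1000 μL total → factor 1000/100 = 10
Overall dilution factor = 25 × 3 × 40 × 6 × 10 = 1.8 × 10^5
Final = 12.0 mg/mL / 1.8 × 10^5 = 6.667 × 10^-5 mg/mL = 0.0667 μg/mL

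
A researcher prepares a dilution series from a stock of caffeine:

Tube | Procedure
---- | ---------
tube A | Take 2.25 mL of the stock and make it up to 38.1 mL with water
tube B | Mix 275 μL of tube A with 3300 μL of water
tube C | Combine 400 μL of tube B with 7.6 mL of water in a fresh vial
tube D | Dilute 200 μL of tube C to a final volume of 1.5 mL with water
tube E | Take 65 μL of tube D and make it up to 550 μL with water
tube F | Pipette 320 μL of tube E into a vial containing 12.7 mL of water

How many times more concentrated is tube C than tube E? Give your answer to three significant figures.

63.5

Step 1: 2.25 mL brought to 38.1 mL → factor 38.1/2.25 = 16.933
Step 2: 275 μL + 3300 μL = 3575 μL total → factor 3575/275 = 13
Step 3: 400 μL + 7.6 mL = 8000 μL total → factor 8000/400 = 20
Step 4: 200 μL brought to 1.5 mL → factor 1500/200 = 7.5
Step 5: 65 μL brought to 550 μL → factor 550/65 = 8.4615
Dilution factor to tube C = 4402.7; to tube E = 2.794 × 10^5
[tube C]/[tube E] = (factor to tube E)/(factor to tube C) = 2.794 × 10^5/4402.7 = 63.5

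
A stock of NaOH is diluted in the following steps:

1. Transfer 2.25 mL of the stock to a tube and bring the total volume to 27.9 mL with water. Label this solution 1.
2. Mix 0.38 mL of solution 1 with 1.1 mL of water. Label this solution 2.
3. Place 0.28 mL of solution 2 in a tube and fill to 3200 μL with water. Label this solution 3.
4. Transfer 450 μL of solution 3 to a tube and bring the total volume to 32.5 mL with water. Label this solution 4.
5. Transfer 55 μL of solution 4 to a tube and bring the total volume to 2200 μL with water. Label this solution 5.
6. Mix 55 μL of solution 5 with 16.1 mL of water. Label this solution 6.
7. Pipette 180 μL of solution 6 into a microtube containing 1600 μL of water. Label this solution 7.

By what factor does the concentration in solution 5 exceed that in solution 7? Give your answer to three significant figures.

Step 1: 2.25 mL brought to 27.9 mL → factor 27.9/2.25 = 12.4
Step 2: 0.38 mL + 1.1 mL = 1.48 mL total → factor 1.48/0.38 = 3.8947
Step 3: 0.28 mL brought to 3200 μL → factor 3.2/0.28 = 11.429
Step 4: 450 μL brought to 32.5 mL → factor 32500/450 = 72.222
Step 5: 55 μL brought to 2200 μL → factor 2200/55 = 40
Step 6: 55 μL + 16.1 mL = 16155 μL total → factor 16155/55 = 293.73
Step 7: 180 μL + 1600 μL = 1780 μL total → factor 1780/180 = 9.8889
Dilution factor to solution 5 = 1.5945 × 10^6; to solution 7 = 4.6314 × 10^9
[solution 5]/[solution 7] = (factor to solution 7)/(factor to solution 5) = 4.6314 × 10^9/1.5945 × 10^6 = 2.90 × 10^3

2.90 × 10^3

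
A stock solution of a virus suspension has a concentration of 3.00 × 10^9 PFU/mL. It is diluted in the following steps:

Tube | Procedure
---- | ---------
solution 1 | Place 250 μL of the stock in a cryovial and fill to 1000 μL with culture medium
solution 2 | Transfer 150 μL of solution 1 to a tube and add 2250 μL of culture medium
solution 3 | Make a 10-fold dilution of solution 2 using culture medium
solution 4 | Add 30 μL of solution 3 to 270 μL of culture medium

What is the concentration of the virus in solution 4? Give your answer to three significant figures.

4.69 × 10^5 PFU/mL

Step 1: 250 μL brought to 1000 μL → factor 1000/250 = 4
Step 2: 150 μL + 2250 μL = 2400 μL total → factor 2400/150 = 16
Step 3: 10-fold → factor 10
Step 4: 30 μL + 270 μL = 300 μL total → factor 300/30 = 10
Overall dilution factor = 4 × 16 × 10 × 10 = 6400
Final = 3.00 × 10^9 PFU/mL / 6400 = 4.69 × 10^5 PFU/mL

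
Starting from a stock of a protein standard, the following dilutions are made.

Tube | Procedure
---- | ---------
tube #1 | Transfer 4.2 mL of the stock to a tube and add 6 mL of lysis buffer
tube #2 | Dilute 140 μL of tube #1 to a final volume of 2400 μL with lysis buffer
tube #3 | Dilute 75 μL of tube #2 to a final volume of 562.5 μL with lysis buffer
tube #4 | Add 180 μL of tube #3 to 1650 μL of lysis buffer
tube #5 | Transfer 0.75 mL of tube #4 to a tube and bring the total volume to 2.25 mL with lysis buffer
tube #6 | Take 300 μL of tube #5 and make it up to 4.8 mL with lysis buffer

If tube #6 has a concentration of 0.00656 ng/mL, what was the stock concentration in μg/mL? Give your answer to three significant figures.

1.00 μg/mL

Step 1: 4.2 mL + 6 mL = 10.2 mL total → factor 10.2/4.2 = 2.4286
Step 2: 140 μL brought to 2400 μL → factor 2400/140 = 17.143
Step 3: 75 μL brought to 562.5 μL → factor 562.5/75 = 7.5
Step 4: 180 μL + 1650 μL = 1830 μL total → factor 1830/180 = 10.167
Step 5: 0.75 mL brought to 2.25 mL → factor 2.25/0.75 = 3
Step 6: 300 μL brought to 4.8 mL → factor 4800/300 = 16
Overall dilution factor = 2.4286 × 17.143 × 7.5 × 10.167 × 3 × 16 = 1.5238 × 10^5
Stock = 0.00656 ng/mL × 1.5238 × 10^5 = 999.6 ng/mL = 1.00 μg/mL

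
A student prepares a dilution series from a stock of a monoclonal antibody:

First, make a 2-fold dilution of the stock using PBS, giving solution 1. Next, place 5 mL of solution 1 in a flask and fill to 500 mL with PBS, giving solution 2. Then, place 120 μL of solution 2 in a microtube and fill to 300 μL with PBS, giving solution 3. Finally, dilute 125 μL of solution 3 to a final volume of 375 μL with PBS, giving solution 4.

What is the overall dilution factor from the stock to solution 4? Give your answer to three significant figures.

1.50 × 10^3

Step 1: 2-fold → factor 2
Step 2: 5 mL brought to 500 mL → factor 500/5 = 100
Step 3: 120 μL brought to 300 μL → factor 300/120 = 2.5
Step 4: 125 μL brought to 375 μL → factor 375/125 = 3
Overall dilution factor = 2 × 100 × 2.5 × 3 = 1500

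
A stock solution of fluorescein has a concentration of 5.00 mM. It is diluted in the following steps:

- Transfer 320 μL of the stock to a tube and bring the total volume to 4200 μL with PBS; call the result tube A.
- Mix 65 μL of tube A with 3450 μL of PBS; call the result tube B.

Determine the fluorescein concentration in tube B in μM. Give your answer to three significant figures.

7.04 μM

Step 1: 320 μL brought to 4200 μL → factor 4200/320 = 13.125
Step 2: 65 μL + 3450 μL = 3515 μL total → factor 3515/65 = 54.077
Overall dilution factor = 13.125 × 54.077 = 709.76
Final = 5.00 mM / 709.76 = 0.007045 mM = 7.04 μM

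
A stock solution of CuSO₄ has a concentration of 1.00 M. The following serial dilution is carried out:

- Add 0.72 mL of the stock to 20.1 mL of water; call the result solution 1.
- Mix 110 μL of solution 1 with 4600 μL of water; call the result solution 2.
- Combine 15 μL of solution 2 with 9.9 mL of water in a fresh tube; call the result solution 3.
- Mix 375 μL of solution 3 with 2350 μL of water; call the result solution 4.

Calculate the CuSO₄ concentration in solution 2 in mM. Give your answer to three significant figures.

Step 1: 0.72 mL + 20.1 mL = 20.82 mL total → factor 20.82/0.72 = 28.917
Step 2: 110 μL + 4600 μL = 4710 μL total → factor 4710/110 = 42.818
Dilution factor through solution 2 = 28.917 × 42.818 = 1238.2
[solution 2] = 1.00 M / 1238.2 = 0.0008077 M = 0.808 mM

0.808 mM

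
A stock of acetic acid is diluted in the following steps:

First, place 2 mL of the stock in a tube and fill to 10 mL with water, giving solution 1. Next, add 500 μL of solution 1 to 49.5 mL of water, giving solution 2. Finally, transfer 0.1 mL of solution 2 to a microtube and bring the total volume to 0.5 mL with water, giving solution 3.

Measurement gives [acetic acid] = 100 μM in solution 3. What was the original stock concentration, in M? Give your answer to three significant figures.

Step 1: 2 mL brought to 10 mL → factor 10/2 = 5
Step 2: 500 μL + 49.5 mL = 50000 μL total → factor 50000/500 = 100
Step 3: 0.1 mL brought to 0.5 mL → factor 0.5/0.1 = 5
Overall dilution factor = 5 × 100 × 5 = 2500
Stock = 100 μM × 2500 = 2.500 × 10^5 μM = 0.250 M

0.250 M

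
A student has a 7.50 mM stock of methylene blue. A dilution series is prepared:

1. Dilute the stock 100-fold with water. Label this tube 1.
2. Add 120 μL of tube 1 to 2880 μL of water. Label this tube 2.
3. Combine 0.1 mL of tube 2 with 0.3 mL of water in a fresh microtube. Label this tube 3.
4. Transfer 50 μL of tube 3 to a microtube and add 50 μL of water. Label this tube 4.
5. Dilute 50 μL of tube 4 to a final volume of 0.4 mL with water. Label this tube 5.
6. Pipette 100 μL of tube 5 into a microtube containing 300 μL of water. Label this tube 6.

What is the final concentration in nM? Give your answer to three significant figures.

Step 1: 100-fold → factor 100
Step 2: 120 μL + 2880 μL = 3000 μL total → factor 3000/120 = 25
Step 3: 0.1 mL + 0.3 mL = 0.4 mL total → factor 0.4/0.1 = 4
Step 4: 50 μL + 50 μL = 100 μL total → factor 100/50 = 2
Step 5: 50 μL brought to 0.4 mL → factor 400/50 = 8
Step 6: 100 μL + 300 μL = 400 μL total → factor 400/100 = 4
Overall dilution factor = 100 × 25 × 4 × 2 × 8 × 4 = 6.4 × 10^5
Final = 7.50 mM / 6.4 × 10^5 = 1.172 × 10^-5 mM = 11.7 nM

11.7 nM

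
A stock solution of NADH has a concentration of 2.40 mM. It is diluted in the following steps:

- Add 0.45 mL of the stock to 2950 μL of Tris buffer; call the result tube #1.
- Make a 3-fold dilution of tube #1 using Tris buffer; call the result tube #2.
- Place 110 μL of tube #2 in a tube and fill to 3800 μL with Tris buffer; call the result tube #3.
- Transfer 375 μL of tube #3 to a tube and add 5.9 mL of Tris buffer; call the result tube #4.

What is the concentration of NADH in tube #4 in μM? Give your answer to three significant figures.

0.183 μM

Step 1: 0.45 mL + 2950 μL = 3.4 mL total → factor 3.4/0.45 = 7.5556
Step 2: 3-fold → factor 3
Step 3: 110 μL brought to 3800 μL → factor 3800/110 = 34.545
Step 4: 375 μL + 5.9 mL = 6275 μL total → factor 6275/375 = 16.733
Overall dilution factor = 7.5556 × 3 × 34.545 × 16.733 = 13103
Final = 2.40 mM / 13103 = 0.0001832 mM = 0.183 μM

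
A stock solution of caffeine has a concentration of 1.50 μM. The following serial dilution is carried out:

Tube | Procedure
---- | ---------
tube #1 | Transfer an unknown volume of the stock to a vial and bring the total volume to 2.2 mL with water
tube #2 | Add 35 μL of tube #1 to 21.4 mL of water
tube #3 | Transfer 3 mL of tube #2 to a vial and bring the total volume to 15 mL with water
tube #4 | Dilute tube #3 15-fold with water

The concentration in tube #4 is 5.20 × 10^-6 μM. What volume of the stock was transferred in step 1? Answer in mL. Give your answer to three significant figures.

Step 1: v brought to 2.2 mL → factor = 2.2 mL/v
Step 2: 35 μL + 21.4 mL = 21435 μL total → factor 21435/35 = 612.43
Step 3: 3 mL brought to 15 mL → factor 15/3 = 5
Step 4: 15-fold → factor 15
Product of known-step factors = 45932
Overall factor = 1.50 μM / (5.20 × 10^-6 μM) = 2.8846 × 10^5
Step-1 factor = 2.8846 × 10^5 / 45932 = 6.2802
v = 2.2 mL / 6.2802 = 0.350 mL

0.350 mL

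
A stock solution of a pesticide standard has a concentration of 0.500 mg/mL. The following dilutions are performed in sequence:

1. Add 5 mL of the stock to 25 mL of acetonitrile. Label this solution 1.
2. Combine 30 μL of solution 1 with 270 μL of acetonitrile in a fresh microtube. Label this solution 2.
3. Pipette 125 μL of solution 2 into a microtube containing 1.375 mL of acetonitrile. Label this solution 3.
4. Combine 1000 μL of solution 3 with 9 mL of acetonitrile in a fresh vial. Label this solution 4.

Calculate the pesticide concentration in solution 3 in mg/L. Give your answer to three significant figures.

Step 1: 5 mL + 25 mL = 30 mL total → factor 30/5 = 6
Step 2: 30 μL + 270 μL = 300 μL total → factor 300/30 = 10
Step 3: 125 μL + 1.375 mL = 1500 μL total → factor 1500/125 = 12
Dilution factor through solution 3 = 6 × 10 × 12 = 720
[solution 3] = 0.500 mg/mL / 720 = 0.0006944 mg/mL = 0.694 mg/L

0.694 mg/L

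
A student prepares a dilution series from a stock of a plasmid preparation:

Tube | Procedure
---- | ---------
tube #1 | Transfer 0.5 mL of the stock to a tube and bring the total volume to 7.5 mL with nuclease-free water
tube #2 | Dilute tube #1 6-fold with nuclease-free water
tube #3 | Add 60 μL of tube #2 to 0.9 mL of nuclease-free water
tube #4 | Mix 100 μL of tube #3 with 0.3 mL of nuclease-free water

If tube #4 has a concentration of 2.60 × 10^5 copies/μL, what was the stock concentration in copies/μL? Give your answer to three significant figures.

Step 1: 0.5 mL brought to 7.5 mL → factor 7.5/0.5 = 15
Step 2: 6-fold → factor 6
Step 3: 60 μL + 0.9 mL = 960 μL total → factor 960/60 = 16
Step 4: 100 μL + 0.3 mL = 400 μL total → factor 400/100 = 4
Overall dilution factor = 15 × 6 × 16 × 4 = 5760
Stock = 2.60 × 10^5 copies/μL × 5760 = 1.50 × 10^9 copies/μL

1.50 × 10^9 copies/μL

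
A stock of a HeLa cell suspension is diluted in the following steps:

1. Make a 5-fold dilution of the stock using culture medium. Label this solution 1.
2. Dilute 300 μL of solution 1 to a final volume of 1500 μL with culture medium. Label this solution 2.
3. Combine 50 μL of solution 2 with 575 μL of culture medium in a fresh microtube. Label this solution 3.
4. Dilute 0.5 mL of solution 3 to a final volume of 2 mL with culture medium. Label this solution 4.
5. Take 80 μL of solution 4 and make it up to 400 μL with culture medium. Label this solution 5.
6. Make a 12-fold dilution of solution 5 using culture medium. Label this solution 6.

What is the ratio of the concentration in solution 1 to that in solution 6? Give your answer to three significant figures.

Step 1: 5-fold → factor 5
Step 2: 300 μL brought to 1500 μL → factor 1500/300 = 5
Step 3: 50 μL + 575 μL = 625 μL total → factor 625/50 = 12.5
Step 4: 0.5 mL brought to 2 mL → factor 2/0.5 = 4
Step 5: 80 μL brought to 400 μL → factor 400/80 = 5
Step 6: 12-fold → factor 12
Dilution factor to solution 1 = 5; to solution 6 = 75000
[solution 1]/[solution 6] = (factor to solution 6)/(factor to solution 1) = 75000/5 = 1.50 × 10^4

1.50 × 10^4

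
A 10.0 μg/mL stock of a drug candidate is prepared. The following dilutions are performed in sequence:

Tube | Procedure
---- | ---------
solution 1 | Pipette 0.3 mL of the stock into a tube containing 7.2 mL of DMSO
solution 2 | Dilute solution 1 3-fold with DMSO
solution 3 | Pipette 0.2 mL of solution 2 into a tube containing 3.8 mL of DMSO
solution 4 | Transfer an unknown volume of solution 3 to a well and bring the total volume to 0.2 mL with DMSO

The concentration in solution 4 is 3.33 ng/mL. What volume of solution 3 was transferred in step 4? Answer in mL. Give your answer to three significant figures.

0.0999 mL

Step 1: 0.3 mL + 7.2 mL = 7.5 mL total → factor 7.5/0.3 = 25
Step 2: 3-fold → factor 3
Step 3: 0.2 mL + 3.8 mL = 4 mL total → factor 4/0.2 = 20
Step 4: v brought to 0.2 mL → factor = 0.2 mL/v
Product of known-step factors = 1500
Overall factor = 10.0 μg/mL / (3.33 ng/mL) = 3003
Step-4 factor = 3003 / 1500 = 2.002
v = 0.2 mL / 2.002 = 0.0999 mL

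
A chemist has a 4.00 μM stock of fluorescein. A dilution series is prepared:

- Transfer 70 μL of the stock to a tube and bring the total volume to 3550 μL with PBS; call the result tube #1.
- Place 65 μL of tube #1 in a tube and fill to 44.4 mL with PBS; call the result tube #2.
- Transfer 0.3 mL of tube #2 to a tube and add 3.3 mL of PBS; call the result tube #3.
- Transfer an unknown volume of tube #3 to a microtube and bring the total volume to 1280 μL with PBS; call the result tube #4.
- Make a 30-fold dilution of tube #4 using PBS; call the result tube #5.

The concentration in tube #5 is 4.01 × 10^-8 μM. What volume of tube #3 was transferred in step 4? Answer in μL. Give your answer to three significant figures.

Step 1: 70 μL brought to 3550 μL → factor 3550/70 = 50.714
Step 2: 65 μL brought to 44.4 mL → factor 44400/65 = 683.08
Step 3: 0.3 mL + 3.3 mL = 3.6 mL total → factor 3.6/0.3 = 12
Step 4: v brought to 1280 μL → factor = 1280 μL/v
Step 5: 30-fold → factor 30
Product of known-step factors = 1.2471 × 10^7
Overall factor = 4.00 μM / (4.01 × 10^-8 μM) = 9.9751 × 10^7
Step-4 factor = 9.9751 × 10^7 / 1.2471 × 10^7 = 7.9986
v = 1280 μL / 7.9986 = 160 μL

160 μL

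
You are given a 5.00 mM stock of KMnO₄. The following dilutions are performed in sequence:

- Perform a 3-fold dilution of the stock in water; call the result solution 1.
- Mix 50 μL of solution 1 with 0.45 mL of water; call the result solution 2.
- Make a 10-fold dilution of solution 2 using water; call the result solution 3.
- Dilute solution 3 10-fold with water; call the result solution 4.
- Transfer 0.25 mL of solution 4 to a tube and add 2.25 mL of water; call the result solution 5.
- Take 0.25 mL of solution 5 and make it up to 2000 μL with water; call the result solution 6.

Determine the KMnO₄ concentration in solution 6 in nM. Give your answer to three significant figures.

20.8 nM

Step 1: 3-fold → factor 3
Step 2: 50 μL + 0.45 mL = 500 μL total → factor 500/50 = 10
Step 3: 10-fold → factor 10
Step 4: 10-fold → factor 10
Step 5: 0.25 mL + 2.25 mL = 2.5 mL total → factor 2.5/0.25 = 10
Step 6: 0.25 mL brought to 2000 μL → factor 2/0.25 = 8
Overall dilution factor = 3 × 10 × 10 × 10 × 10 × 8 = 2.4 × 10^5
Final = 5.00 mM / 2.4 × 10^5 = 2.083 × 10^-5 mM = 20.8 nM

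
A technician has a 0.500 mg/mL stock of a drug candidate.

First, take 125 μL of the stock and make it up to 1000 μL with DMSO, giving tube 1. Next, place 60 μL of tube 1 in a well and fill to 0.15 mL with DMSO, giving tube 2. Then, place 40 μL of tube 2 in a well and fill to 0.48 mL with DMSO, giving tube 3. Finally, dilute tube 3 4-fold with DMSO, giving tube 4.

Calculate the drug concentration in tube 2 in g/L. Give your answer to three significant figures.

Step 1: 125 μL brought to 1000 μL → factor 1000/125 = 8
Step 2: 60 μL brought to 0.15 mL → factor 150/60 = 2.5
Dilution factor through tube 2 = 8 × 2.5 = 20
[tube 2] = 0.500 mg/mL / 20 = 0.02500 mg/mL = 0.0250 g/L

0.0250 g/L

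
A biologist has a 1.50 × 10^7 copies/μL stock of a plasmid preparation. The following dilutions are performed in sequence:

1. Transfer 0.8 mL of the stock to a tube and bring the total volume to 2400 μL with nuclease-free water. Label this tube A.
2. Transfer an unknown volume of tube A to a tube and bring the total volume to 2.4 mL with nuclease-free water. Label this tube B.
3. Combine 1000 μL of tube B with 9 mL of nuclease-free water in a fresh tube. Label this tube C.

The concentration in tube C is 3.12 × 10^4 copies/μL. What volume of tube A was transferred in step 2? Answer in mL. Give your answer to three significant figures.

0.150 mL

Step 1: 0.8 mL brought to 2400 μL → factor 2.4/0.8 = 3
Step 2: v brought to 2.4 mL → factor = 2.4 mL/v
Step 3: 1000 μL + 9 mL = 10000 μL total → factor 10000/1000 = 10
Product of known-step factors = 30
Overall factor = 1.50 × 10^7 copies/μL / (3.12 × 10^4 copies/μL) = 480.77
Step-2 factor = 480.77 / 30 = 16.026
v = 2.4 mL / 16.026 = 0.150 mL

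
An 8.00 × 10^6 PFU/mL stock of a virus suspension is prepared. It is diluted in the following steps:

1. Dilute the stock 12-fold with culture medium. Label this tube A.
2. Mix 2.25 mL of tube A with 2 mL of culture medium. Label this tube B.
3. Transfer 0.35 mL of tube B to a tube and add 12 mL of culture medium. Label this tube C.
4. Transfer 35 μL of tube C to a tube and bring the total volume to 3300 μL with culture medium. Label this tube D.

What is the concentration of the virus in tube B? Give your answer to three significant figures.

3.53 × 10^5 PFU/mL

Step 1: 12-fold → factor 12
Step 2: 2.25 mL + 2 mL = 4.25 mL total → factor 4.25/2.25 = 1.8889
Dilution factor through tube B = 12 × 1.8889 = 22.667
[tube B] = 8.00 × 10^6 PFU/mL / 22.667 = 3.53 × 10^5 PFU/mL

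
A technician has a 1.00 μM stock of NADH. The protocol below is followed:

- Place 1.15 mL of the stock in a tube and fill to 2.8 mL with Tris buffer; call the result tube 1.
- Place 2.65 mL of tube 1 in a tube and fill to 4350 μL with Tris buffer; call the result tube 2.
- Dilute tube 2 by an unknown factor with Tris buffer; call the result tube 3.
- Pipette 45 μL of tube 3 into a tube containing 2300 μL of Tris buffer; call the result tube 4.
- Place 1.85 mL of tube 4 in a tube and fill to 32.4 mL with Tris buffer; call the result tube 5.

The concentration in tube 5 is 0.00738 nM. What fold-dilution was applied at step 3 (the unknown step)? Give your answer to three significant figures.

37.1-fold

Step 1: 1.15 mL brought to 2.8 mL → factor 2.8/1.15 = 2.4348
Step 2: 2.65 mL brought to 4350 μL → factor 4.35/2.65 = 1.6415
Step 3: unknown factor x
Step 4: 45 μL + 2300 μL = 2345 μL total → factor 2345/45 = 52.111
Step 5: 1.85 mL brought to 32.4 mL → factor 32.4/1.85 = 17.514
Product of known-step factors = 3647.6
Overall factor = 1.00 μM / (0.00738 nM) = 1.355 × 10^5
x = 1.355 × 10^5 / 3647.6 = 37.1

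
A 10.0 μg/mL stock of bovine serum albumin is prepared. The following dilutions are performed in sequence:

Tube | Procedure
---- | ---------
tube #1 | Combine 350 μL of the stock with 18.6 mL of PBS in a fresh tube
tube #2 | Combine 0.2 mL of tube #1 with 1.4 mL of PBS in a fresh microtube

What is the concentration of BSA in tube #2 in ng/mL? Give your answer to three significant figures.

23.1 ng/mL

Step 1: 350 μL + 18.6 mL = 18950 μL total → factor 18950/350 = 54.143
Step 2: 0.2 mL + 1.4 mL = 1.6 mL total → factor 1.6/0.2 = 8
Overall dilution factor = 54.143 × 8 = 433.14
Final = 10.0 μg/mL / 433.14 = 0.02309 μg/mL = 23.1 ng/mL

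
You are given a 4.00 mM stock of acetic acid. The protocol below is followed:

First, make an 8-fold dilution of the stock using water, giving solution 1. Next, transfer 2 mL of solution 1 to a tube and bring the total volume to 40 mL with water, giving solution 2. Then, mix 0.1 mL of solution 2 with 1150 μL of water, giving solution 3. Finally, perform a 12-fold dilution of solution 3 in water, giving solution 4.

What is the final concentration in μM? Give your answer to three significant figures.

Step 1: 8-fold → factor 8
Step 2: 2 mL brought to 40 mL → factor 40/2 = 20
Step 3: 0.1 mL + 1150 μL = 1.25 mL total → factor 1.25/0.1 = 12.5
Step 4: 12-fold → factor 12
Overall dilution factor = 8 × 20 × 12.5 × 12 = 24000
Final = 4.00 mM / 24000 = 0.0001667 mM = 0.167 μM

0.167 μM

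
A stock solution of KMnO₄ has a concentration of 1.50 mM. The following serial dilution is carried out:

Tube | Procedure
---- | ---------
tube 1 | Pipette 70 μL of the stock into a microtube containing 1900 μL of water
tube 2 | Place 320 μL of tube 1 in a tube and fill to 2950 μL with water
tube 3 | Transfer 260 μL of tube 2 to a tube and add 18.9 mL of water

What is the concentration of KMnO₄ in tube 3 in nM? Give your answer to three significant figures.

78.5 nM

Step 1: 70 μL + 1900 μL = 1970 μL total → factor 1970/70 = 28.143
Step 2: 320 μL brought to 2950 μL → factor 2950/320 = 9.2188
Step 3: 260 μL + 18.9 mL = 19160 μL total → factor 19160/260 = 73.692
Overall dilution factor = 28.143 × 9.2188 × 73.692 = 19119
Final = 1.50 mM / 19119 = 7.846 × 10^-5 mM = 78.5 nM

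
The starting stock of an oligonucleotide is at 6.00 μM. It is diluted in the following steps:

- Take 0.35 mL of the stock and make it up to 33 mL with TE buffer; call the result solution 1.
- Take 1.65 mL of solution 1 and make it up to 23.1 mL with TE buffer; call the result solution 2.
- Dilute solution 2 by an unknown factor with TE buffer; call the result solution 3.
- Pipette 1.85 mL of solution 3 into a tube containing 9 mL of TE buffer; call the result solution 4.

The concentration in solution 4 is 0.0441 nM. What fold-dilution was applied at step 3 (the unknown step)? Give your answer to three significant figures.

17.6-fold

Step 1: 0.35 mL brought to 33 mL → factor 33/0.35 = 94.286
Step 2: 1.65 mL brought to 23.1 mL → factor 23.1/1.65 = 14
Step 3: unknown factor x
Step 4: 1.85 mL + 9 mL = 10.85 mL total → factor 10.85/1.85 = 5.8649
Product of known-step factors = 7741.6
Overall factor = 6.00 μM / (0.0441 nM) = 1.3605 × 10^5
x = 1.3605 × 10^5 / 7741.6 = 17.6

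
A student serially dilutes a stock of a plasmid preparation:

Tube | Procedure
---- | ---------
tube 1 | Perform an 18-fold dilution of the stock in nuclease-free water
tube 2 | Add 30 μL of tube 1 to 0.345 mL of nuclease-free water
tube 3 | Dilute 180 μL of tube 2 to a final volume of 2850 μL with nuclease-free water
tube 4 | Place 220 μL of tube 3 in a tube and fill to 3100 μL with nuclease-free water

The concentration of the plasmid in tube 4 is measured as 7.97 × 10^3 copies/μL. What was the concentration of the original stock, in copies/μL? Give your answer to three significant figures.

4.00 × 10^8 copies/μL

Step 1: 18-fold → factor 18
Step 2: 30 μL + 0.345 mL = 375 μL total → factor 375/30 = 12.5
Step 3: 180 μL brought to 2850 μL → factor 2850/180 = 15.833
Step 4: 220 μL brought to 3100 μL → factor 3100/220 = 14.091
Overall dilution factor = 18 × 12.5 × 15.833 × 14.091 = 50199
Stock = 7.97 × 10^3 copies/μL × 50199 = 4.00 × 10^8 copies/μL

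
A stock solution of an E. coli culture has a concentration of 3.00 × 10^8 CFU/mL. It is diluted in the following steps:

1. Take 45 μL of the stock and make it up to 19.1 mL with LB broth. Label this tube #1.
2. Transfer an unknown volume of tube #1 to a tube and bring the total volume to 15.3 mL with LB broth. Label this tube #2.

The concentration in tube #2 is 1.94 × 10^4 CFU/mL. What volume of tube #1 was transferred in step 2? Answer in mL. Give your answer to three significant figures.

0.420 mL

Step 1: 45 μL brought to 19.1 mL → factor 19100/45 = 424.44
Step 2: v brought to 15.3 mL → factor = 15.3 mL/v
Product of known-step factors = 424.44
Overall factor = 3.00 × 10^8 CFU/mL / (1.94 × 10^4 CFU/mL) = 15464
Step-2 factor = 15464 / 424.44 = 36.433
v = 15.3 mL / 36.433 = 0.420 mL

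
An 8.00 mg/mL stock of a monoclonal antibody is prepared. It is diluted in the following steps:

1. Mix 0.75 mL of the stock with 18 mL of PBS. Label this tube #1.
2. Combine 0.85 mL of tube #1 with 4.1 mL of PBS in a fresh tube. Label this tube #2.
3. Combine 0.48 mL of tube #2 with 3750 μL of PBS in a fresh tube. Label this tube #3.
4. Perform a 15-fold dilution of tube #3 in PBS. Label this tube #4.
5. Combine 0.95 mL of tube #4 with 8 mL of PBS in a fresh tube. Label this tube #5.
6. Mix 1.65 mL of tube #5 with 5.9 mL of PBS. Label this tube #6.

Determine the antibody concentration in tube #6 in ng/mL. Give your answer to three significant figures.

9.64 ng/mL

Step 1: 0.75 mL + 18 mL = 18.75 mL total → factor 18.75/0.75 = 25
Step 2: 0.85 mL + 4.1 mL = 4.95 mL total → factor 4.95/0.85 = 5.8235
Step 3: 0.48 mL + 3750 μL = 4.23 mL total → factor 4.23/0.48 = 8.8125
Step 4: 15-fold → factor 15
Step 5: 0.95 mL + 8 mL = 8.95 mL total → factor 8.95/0.95 = 9.4211
Step 6: 1.65 mL + 5.9 mL = 7.55 mL total → factor 7.55/1.65 = 4.5758
Overall dilution factor = 25 × 5.8235 × 8.8125 × 15 × 9.4211 × 4.5758 = 8.2962 × 10^5
Final = 8.00 mg/mL / 8.2962 × 10^5 = 9.643 × 10^-6 mg/mL = 9.64 ng/mL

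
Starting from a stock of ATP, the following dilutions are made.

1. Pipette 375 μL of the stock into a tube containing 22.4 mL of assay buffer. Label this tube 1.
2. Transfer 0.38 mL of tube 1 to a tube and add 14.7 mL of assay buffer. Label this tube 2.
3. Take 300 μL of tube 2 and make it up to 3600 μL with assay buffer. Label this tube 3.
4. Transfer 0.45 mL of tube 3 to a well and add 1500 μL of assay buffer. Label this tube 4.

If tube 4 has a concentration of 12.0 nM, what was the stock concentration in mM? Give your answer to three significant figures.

Step 1: 375 μL + 22.4 mL = 22775 μL total → factor 22775/375 = 60.733
Step 2: 0.38 mL + 14.7 mL = 15.08 mL total → factor 15.08/0.38 = 39.684
Step 3: 300 μL brought to 3600 μL → factor 3600/300 = 12
Step 4: 0.45 mL + 1500 μL = 1.95 mL total → factor 1.95/0.45 = 4.3333
Overall dilution factor = 60.733 × 39.684 × 12 × 4.3333 = 1.2533 × 10^5
Stock = 12.0 nM × 1.2533 × 10^5 = 1.504 × 10^6 nM = 1.50 mM

1.50 mM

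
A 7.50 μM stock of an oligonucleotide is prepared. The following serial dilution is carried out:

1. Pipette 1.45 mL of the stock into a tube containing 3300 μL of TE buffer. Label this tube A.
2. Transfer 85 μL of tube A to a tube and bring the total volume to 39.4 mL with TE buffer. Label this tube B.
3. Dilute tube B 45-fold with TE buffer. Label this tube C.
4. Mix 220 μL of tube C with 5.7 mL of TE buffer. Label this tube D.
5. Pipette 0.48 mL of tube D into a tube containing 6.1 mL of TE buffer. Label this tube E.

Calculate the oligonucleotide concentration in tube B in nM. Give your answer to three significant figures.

Step 1: 1.45 mL + 3300 μL = 4.75 mL total → factor 4.75/1.45 = 3.2759
Step 2: 85 μL brought to 39.4 mL → factor 39400/85 = 463.53
Dilution factor through tube B = 3.2759 × 463.53 = 1518.5
[tube B] = 7.50 μM / 1518.5 = 0.004939 μM = 4.94 nM

4.94 nM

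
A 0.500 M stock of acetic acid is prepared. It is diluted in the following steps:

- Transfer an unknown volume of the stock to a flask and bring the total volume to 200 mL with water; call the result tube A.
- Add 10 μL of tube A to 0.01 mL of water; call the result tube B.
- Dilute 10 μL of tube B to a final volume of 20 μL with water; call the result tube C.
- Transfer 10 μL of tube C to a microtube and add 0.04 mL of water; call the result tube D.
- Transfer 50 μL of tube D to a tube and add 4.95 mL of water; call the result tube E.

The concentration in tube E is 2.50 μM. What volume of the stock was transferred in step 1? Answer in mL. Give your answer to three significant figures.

Step 1: v brought to 200 mL → factor = 200 mL/v
Step 2: 10 μL + 0.01 mL = 20 μL total → factor 20/10 = 2
Step 3: 10 μL brought to 20 μL → factor 20/10 = 2
Step 4: 10 μL + 0.04 mL = 50 μL total → factor 50/10 = 5
Step 5: 50 μL + 4.95 mL = 5000 μL total → factor 5000/50 = 100
Product of known-step factors = 2000
Overall factor = 0.500 M / (2.50 μM) = 2 × 10^5
Step-1 factor = 2 × 10^5 / 2000 = 100
v = 200 mL / 100 = 2.00 mL

2.00 mL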